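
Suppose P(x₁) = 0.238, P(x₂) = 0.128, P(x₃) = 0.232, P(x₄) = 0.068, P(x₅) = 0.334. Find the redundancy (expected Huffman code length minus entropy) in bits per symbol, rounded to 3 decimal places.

Entropy H = −Σ p log₂ p ≈ 2.1537 bits.
Huffman merges: 17/250+16/125→49/250; 49/250+29/125→107/250; 119/500+167/500→143/250; 107/250+143/250→1. L = 549/250 ≈ 2.1960.
L − H = 2.1960 − 2.1537 = 0.042 bits.

0.042 bits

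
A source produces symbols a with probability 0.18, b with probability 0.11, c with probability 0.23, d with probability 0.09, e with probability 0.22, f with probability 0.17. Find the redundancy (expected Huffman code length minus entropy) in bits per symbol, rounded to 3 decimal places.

Entropy H = −Σ p log₂ p ≈ 2.5111 bits.
Huffman merges: 9/100+11/100→1/5; 17/100+9/50→7/20; 1/5+11/50→21/50; 23/100+7/20→29/50; 21/50+29/50→1. L = 51/20 ≈ 2.5500.
L − H = 2.5500 − 2.5111 = 0.039 bits.

0.039 bits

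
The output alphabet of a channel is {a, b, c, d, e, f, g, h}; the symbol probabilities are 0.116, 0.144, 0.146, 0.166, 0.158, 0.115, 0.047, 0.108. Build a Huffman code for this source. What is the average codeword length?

2.989 bits/symbol

Repeatedly combine the two least-probable nodes; the expected code length is the sum of the merged weights.
merge 47/1000 + 27/250 → 31/200
merge 23/200 + 29/250 → 231/1000
merge 18/125 + 73/500 → 29/100
merge 31/200 + 79/500 → 313/1000
merge 83/500 + 231/1000 → 397/1000
merge 29/100 + 313/1000 → 603/1000
merge 397/1000 + 603/1000 → 1
L = 31/200 + 231/1000 + 29/100 + 313/1000 + 397/1000 + 603/1000 + 1 = 2989/1000 = 2.989 bits/symbol.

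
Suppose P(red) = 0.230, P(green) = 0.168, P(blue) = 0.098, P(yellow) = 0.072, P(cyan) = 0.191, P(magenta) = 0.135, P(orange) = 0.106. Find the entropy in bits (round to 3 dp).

2.711 bits

H = −Σ pᵢ log₂ pᵢ.
−0.230·log₂(0.230) = 0.4877
−0.168·log₂(0.168) = 0.4323
−0.098·log₂(0.098) = 0.3284
−0.072·log₂(0.072) = 0.2733
−0.191·log₂(0.191) = 0.4562
−0.135·log₂(0.135) = 0.3900
−0.106·log₂(0.106) = 0.3432
Sum ≈ 2.7111 → 2.711 bits.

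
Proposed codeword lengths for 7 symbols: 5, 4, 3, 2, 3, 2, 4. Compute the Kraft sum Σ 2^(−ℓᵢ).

0.90625

With common denominator 2^5 = 32: Σ 2^(−ℓᵢ) = 1/32 + 2/32 + 4/32 + 8/32 + 4/32 + 8/32 + 2/32 = 29/32 = 0.90625.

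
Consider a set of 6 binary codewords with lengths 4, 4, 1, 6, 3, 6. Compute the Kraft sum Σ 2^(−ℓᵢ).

0.78125

With common denominator 2^6 = 64: Σ 2^(−ℓᵢ) = 4/64 + 4/64 + 32/64 + 1/64 + 8/64 + 1/64 = 50/64 = 0.78125.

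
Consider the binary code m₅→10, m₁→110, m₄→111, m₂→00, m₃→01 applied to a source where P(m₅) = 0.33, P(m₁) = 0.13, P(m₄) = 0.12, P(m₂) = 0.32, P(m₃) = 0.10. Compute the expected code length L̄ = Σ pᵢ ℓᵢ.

2.25 bits/symbol

L̄ = Σ pᵢ·ℓᵢ = 0.33·2 + 0.13·3 + 0.12·3 + 0.32·2 + 0.10·2 = 2.25 bits/symbol.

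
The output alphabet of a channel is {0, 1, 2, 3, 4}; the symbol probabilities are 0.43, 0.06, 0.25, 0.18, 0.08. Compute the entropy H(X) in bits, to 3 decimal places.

2.004 bits

H = −Σ pᵢ log₂ pᵢ.
−0.43·log₂(0.43) = 0.5236
−0.06·log₂(0.06) = 0.2435
−0.25·log₂(0.25) = 0.5000
−0.18·log₂(0.18) = 0.4453
−0.08·log₂(0.08) = 0.2915
Sum ≈ 2.0039 → 2.004 bits.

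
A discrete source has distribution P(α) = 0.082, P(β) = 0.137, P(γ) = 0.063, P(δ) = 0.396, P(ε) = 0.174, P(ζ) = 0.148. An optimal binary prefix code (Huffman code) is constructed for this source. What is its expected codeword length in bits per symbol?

2.353 bits/symbol

Repeatedly combine the two least-probable nodes; the expected code length is the sum of the merged weights.
merge 63/1000 + 41/500 → 29/200
merge 137/1000 + 29/200 → 141/500
merge 37/250 + 87/500 → 161/500
merge 141/500 + 161/500 → 151/250
merge 99/250 + 151/250 → 1
L = 29/200 + 141/500 + 161/500 + 151/250 + 1 = 2353/1000 = 2.353 bits/symbol.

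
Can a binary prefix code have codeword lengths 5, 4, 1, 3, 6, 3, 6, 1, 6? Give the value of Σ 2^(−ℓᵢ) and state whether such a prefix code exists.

1.390625; no

With common denominator 2^6 = 64: Σ 2^(−ℓᵢ) = 2/64 + 4/64 + 32/64 + 8/64 + 1/64 + 8/64 + 1/64 + 32/64 + 1/64 = 89/64 = 1.390625.
Kraft's inequality requires Σ ≤ 1; here Σ = 1.390625 > 1, so no such prefix code exists.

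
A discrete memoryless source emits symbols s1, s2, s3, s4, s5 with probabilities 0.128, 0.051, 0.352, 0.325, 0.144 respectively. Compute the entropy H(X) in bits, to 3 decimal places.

2.058 bits

H = −Σ pᵢ log₂ pᵢ.
−0.128·log₂(0.128) = 0.3796
−0.051·log₂(0.051) = 0.2190
−0.352·log₂(0.352) = 0.5302
−0.325·log₂(0.325) = 0.5270
−0.144·log₂(0.144) = 0.4026
Sum ≈ 2.0584 → 2.058 bits.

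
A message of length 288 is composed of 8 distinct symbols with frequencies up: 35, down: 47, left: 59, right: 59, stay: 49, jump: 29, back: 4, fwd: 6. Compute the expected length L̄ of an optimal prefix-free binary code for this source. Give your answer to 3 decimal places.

Probabilities are the counts divided by 288.
Repeatedly combine the two least-probable nodes; the expected code length is the sum of the merged weights.
merge 1/72 + 1/48 → 5/144
merge 5/144 + 29/288 → 13/96
merge 35/288 + 13/96 → 37/144
merge 47/288 + 49/288 → 1/3
merge 59/288 + 59/288 → 59/144
merge 37/144 + 1/3 → 85/144
merge 59/144 + 85/144 → 1
L = 5/144 + 13/96 + 37/144 + 1/3 + 59/144 + 85/144 + 1 = 265/96 ≈ 2.760 bits/symbol.

2.760 bits/symbol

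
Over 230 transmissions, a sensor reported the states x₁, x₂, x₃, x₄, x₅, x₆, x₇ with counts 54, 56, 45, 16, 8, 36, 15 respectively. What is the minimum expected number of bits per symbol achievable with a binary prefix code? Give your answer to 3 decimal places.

Probabilities are the counts divided by 230.
Repeatedly combine the two least-probable nodes; the expected code length is the sum of the merged weights.
merge 4/115 + 3/46 → 1/10
merge 8/115 + 1/10 → 39/230
merge 18/115 + 39/230 → 15/46
merge 9/46 + 27/115 → 99/230
merge 28/115 + 15/46 → 131/230
merge 99/230 + 131/230 → 1
L = 1/10 + 39/230 + 15/46 + 99/230 + 131/230 + 1 = 597/230 ≈ 2.596 bits/symbol.

2.596 bits/symbol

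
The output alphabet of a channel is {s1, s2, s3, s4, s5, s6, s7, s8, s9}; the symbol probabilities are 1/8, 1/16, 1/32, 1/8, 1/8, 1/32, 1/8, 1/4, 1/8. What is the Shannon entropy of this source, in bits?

Each probability is a power of 1/2, so log₂(1/p) is an integer.
H = Σ p·log₂(1/p) = 1/8·3 + 1/16·4 + 1/32·5 + 1/8·3 + 1/8·3 + 1/32·5 + 1/8·3 + 1/4·2 + 1/8·3 = 2.9375 bits.

2.9375 bits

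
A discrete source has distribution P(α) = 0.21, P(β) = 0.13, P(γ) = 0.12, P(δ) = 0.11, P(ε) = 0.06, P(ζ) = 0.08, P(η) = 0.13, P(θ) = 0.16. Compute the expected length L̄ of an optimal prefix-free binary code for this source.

Repeatedly combine the two least-probable nodes; the expected code length is the sum of the merged weights.
merge 3/50 + 2/25 → 7/50
merge 11/100 + 3/25 → 23/100
merge 13/100 + 13/100 → 13/50
merge 7/50 + 4/25 → 3/10
merge 21/100 + 23/100 → 11/25
merge 13/50 + 3/10 → 14/25
merge 11/25 + 14/25 → 1
L = 7/50 + 23/100 + 13/50 + 3/10 + 11/25 + 14/25 + 1 = 293/100 = 2.93 bits/symbol.

2.93 bits/symbol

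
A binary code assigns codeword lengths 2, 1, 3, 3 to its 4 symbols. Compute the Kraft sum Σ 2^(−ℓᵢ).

With common denominator 2^3 = 8: Σ 2^(−ℓᵢ) = 2/8 + 4/8 + 1/8 + 1/8 = 8/8 = 1.

1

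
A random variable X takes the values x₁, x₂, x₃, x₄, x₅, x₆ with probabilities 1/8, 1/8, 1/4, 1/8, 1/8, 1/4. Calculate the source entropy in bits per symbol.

Each probability is a power of 1/2, so log₂(1/p) is an integer.
H = Σ p·log₂(1/p) = 1/8·3 + 1/8·3 + 1/4·2 + 1/8·3 + 1/8·3 + 1/4·2 = 2.5 bits.

2.5 bits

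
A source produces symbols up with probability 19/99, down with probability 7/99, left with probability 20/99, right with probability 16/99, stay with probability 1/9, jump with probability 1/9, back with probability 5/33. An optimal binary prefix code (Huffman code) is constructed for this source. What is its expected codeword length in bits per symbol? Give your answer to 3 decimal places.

2.788 bits/symbol

Repeatedly combine the two least-probable nodes; the expected code length is the sum of the merged weights.
merge 7/99 + 1/9 → 2/11
merge 1/9 + 5/33 → 26/99
merge 16/99 + 2/11 → 34/99
merge 19/99 + 20/99 → 13/33
merge 26/99 + 34/99 → 20/33
merge 13/33 + 20/33 → 1
L = 2/11 + 26/99 + 34/99 + 13/33 + 20/33 + 1 = 92/33 ≈ 2.788 bits/symbol.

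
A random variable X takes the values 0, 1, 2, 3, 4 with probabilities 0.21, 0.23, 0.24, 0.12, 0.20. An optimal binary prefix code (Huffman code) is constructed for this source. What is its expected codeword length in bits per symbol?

2.32 bits/symbol

Repeatedly combine the two least-probable nodes; the expected code length is the sum of the merged weights.
merge 3/25 + 1/5 → 8/25
merge 21/100 + 23/100 → 11/25
merge 6/25 + 8/25 → 14/25
merge 11/25 + 14/25 → 1
L = 8/25 + 11/25 + 14/25 + 1 = 58/25 = 2.32 bits/symbol.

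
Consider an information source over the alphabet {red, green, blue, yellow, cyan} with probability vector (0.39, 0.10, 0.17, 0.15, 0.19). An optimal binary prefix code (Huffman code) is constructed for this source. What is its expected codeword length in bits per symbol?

Repeatedly combine the two least-probable nodes; the expected code length is the sum of the merged weights.
merge 1/10 + 3/20 → 1/4
merge 17/100 + 19/100 → 9/25
merge 1/4 + 9/25 → 61/100
merge 39/100 + 61/100 → 1
L = 1/4 + 9/25 + 61/100 + 1 = 111/50 = 2.22 bits/symbol.

2.22 bits/symbol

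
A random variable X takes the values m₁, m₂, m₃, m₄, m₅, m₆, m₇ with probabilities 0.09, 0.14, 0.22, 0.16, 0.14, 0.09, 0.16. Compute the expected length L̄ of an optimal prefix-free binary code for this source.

Repeatedly combine the two least-probable nodes; the expected code length is the sum of the merged weights.
merge 9/100 + 9/100 → 9/50
merge 7/50 + 7/50 → 7/25
merge 4/25 + 4/25 → 8/25
merge 9/50 + 11/50 → 2/5
merge 7/25 + 8/25 → 3/5
merge 2/5 + 3/5 → 1
L = 9/50 + 7/25 + 8/25 + 2/5 + 3/5 + 1 = 139/50 = 2.78 bits/symbol.

2.78 bits/symbol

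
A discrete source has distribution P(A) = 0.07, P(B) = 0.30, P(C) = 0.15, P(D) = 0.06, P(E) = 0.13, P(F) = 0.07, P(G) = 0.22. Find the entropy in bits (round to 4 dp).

2.5755 bits

H = −Σ pᵢ log₂ pᵢ.
−0.07·log₂(0.07) = 0.2686
−0.30·log₂(0.30) = 0.5211
−0.15·log₂(0.15) = 0.4105
−0.06·log₂(0.06) = 0.2435
−0.13·log₂(0.13) = 0.3826
−0.07·log₂(0.07) = 0.2686
−0.22·log₂(0.22) = 0.4806
Sum ≈ 2.5755 → 2.5755 bits.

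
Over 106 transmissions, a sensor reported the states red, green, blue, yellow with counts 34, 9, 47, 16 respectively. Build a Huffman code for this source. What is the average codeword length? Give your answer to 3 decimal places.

1.792 bits/symbol

Probabilities are the counts divided by 106.
Repeatedly combine the two least-probable nodes; the expected code length is the sum of the merged weights.
merge 9/106 + 8/53 → 25/106
merge 25/106 + 17/53 → 59/106
merge 47/106 + 59/106 → 1
L = 25/106 + 59/106 + 1 = 95/53 ≈ 1.792 bits/symbol.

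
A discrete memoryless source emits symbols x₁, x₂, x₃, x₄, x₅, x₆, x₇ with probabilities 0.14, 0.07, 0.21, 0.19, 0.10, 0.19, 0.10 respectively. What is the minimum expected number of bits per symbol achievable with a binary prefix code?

2.77 bits/symbol

Repeatedly combine the two least-probable nodes; the expected code length is the sum of the merged weights.
merge 7/100 + 1/10 → 17/100
merge 1/10 + 7/50 → 6/25
merge 17/100 + 19/100 → 9/25
merge 19/100 + 21/100 → 2/5
merge 6/25 + 9/25 → 3/5
merge 2/5 + 3/5 → 1
L = 17/100 + 6/25 + 9/25 + 2/5 + 3/5 + 1 = 277/100 = 2.77 bits/symbol.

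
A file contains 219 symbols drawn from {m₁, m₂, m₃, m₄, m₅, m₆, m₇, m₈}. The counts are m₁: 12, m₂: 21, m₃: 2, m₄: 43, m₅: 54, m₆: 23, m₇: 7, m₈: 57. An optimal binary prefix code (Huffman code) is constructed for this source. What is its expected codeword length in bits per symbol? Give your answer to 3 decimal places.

2.626 bits/symbol

Probabilities are the counts divided by 219.
Repeatedly combine the two least-probable nodes; the expected code length is the sum of the merged weights.
merge 2/219 + 7/219 → 3/73
merge 3/73 + 4/73 → 7/73
merge 7/73 + 7/73 → 14/73
merge 23/219 + 14/73 → 65/219
merge 43/219 + 18/73 → 97/219
merge 19/73 + 65/219 → 122/219
merge 97/219 + 122/219 → 1
L = 3/73 + 7/73 + 14/73 + 65/219 + 97/219 + 122/219 + 1 = 575/219 ≈ 2.626 bits/symbol.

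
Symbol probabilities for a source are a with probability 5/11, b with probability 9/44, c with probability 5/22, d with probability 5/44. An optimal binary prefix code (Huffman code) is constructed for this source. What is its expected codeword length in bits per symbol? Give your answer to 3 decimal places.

Repeatedly combine the two least-probable nodes; the expected code length is the sum of the merged weights.
merge 5/44 + 9/44 → 7/22
merge 5/22 + 7/22 → 6/11
merge 5/11 + 6/11 → 1
L = 7/22 + 6/11 + 1 = 41/22 ≈ 1.864 bits/symbol.

1.864 bits/symbol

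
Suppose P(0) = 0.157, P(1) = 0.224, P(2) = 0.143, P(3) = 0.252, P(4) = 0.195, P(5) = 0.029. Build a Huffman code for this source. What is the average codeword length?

2.501 bits/symbol

Repeatedly combine the two least-probable nodes; the expected code length is the sum of the merged weights.
merge 29/1000 + 143/1000 → 43/250
merge 157/1000 + 43/250 → 329/1000
merge 39/200 + 28/125 → 419/1000
merge 63/250 + 329/1000 → 581/1000
merge 419/1000 + 581/1000 → 1
L = 43/250 + 329/1000 + 419/1000 + 581/1000 + 1 = 2501/1000 = 2.501 bits/symbol.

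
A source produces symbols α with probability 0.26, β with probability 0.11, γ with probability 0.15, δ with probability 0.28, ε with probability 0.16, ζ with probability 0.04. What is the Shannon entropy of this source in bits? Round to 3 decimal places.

H = −Σ pᵢ log₂ pᵢ.
−0.26·log₂(0.26) = 0.5053
−0.11·log₂(0.11) = 0.3503
−0.15·log₂(0.15) = 0.4105
−0.28·log₂(0.28) = 0.5142
−0.16·log₂(0.16) = 0.4230
−0.04·log₂(0.04) = 0.1858
Sum ≈ 2.3891 → 2.389 bits.

2.389 bits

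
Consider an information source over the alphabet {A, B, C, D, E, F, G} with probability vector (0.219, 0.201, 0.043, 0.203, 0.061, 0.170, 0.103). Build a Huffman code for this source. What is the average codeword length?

2.682 bits/symbol

Repeatedly combine the two least-probable nodes; the expected code length is the sum of the merged weights.
merge 43/1000 + 61/1000 → 13/125
merge 103/1000 + 13/125 → 207/1000
merge 17/100 + 201/1000 → 371/1000
merge 203/1000 + 207/1000 → 41/100
merge 219/1000 + 371/1000 → 59/100
merge 41/100 + 59/100 → 1
L = 13/125 + 207/1000 + 371/1000 + 41/100 + 59/100 + 1 = 1341/500 = 2.682 bits/symbol.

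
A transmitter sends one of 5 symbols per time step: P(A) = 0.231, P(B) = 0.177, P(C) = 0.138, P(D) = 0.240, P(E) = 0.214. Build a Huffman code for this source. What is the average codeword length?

Repeatedly combine the two least-probable nodes; the expected code length is the sum of the merged weights.
merge 69/500 + 177/1000 → 63/200
merge 107/500 + 231/1000 → 89/200
merge 6/25 + 63/200 → 111/200
merge 89/200 + 111/200 → 1
L = 63/200 + 89/200 + 111/200 + 1 = 463/200 = 2.315 bits/symbol.

2.315 bits/symbol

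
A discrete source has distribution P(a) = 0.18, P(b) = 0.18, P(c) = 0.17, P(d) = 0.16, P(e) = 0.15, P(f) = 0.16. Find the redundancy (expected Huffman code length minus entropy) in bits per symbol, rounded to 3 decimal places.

Entropy H = −Σ p log₂ p ≈ 2.5818 bits.
Huffman merges: 3/20+4/25→31/100; 4/25+17/100→33/100; 9/50+9/50→9/25; 31/100+33/100→16/25; 9/25+16/25→1. L = 66/25 ≈ 2.6400.
L − H = 2.6400 − 2.5818 = 0.058 bits.

0.058 bits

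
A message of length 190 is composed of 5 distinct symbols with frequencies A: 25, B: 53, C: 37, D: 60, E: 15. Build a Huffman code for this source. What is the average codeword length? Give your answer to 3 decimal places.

Probabilities are the counts divided by 190.
Repeatedly combine the two least-probable nodes; the expected code length is the sum of the merged weights.
merge 3/38 + 5/38 → 4/19
merge 37/190 + 4/19 → 77/190
merge 53/190 + 6/19 → 113/190
merge 77/190 + 113/190 → 1
L = 4/19 + 77/190 + 113/190 + 1 = 42/19 ≈ 2.211 bits/symbol.

2.211 bits/symbol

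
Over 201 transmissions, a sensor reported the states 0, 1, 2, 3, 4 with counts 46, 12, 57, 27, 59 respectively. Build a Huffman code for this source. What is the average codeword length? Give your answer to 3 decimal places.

Probabilities are the counts divided by 201.
Repeatedly combine the two least-probable nodes; the expected code length is the sum of the merged weights.
merge 4/67 + 9/67 → 13/67
merge 13/67 + 46/201 → 85/201
merge 19/67 + 59/201 → 116/201
merge 85/201 + 116/201 → 1
L = 13/67 + 85/201 + 116/201 + 1 = 147/67 ≈ 2.194 bits/symbol.

2.194 bits/symbol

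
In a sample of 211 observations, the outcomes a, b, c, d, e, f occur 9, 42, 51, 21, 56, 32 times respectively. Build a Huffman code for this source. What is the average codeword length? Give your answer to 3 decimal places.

Probabilities are the counts divided by 211.
Repeatedly combine the two least-probable nodes; the expected code length is the sum of the merged weights.
merge 9/211 + 21/211 → 30/211
merge 30/211 + 32/211 → 62/211
merge 42/211 + 51/211 → 93/211
merge 56/211 + 62/211 → 118/211
merge 93/211 + 118/211 → 1
L = 30/211 + 62/211 + 93/211 + 118/211 + 1 = 514/211 ≈ 2.436 bits/symbol.

2.436 bits/symbol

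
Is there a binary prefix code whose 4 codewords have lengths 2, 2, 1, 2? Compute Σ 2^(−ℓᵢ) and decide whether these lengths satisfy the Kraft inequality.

1.25; no

With common denominator 2^2 = 4: Σ 2^(−ℓᵢ) = 1/4 + 1/4 + 2/4 + 1/4 = 5/4 = 1.25.
Kraft's inequality requires Σ ≤ 1; here Σ = 1.25 > 1, so no such prefix code exists.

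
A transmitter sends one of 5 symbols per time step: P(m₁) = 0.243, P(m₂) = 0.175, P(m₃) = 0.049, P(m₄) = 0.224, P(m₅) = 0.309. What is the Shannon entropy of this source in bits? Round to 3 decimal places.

2.156 bits

H = −Σ pᵢ log₂ pᵢ.
−0.243·log₂(0.243) = 0.4960
−0.175·log₂(0.175) = 0.4401
−0.049·log₂(0.049) = 0.2132
−0.224·log₂(0.224) = 0.4835
−0.309·log₂(0.309) = 0.5235
Sum ≈ 2.1562 → 2.156 bits.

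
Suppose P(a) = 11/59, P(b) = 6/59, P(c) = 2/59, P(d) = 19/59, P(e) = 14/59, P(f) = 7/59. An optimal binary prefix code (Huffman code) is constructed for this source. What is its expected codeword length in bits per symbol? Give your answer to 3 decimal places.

2.390 bits/symbol

Repeatedly combine the two least-probable nodes; the expected code length is the sum of the merged weights.
merge 2/59 + 6/59 → 8/59
merge 7/59 + 8/59 → 15/59
merge 11/59 + 14/59 → 25/59
merge 15/59 + 19/59 → 34/59
merge 25/59 + 34/59 → 1
L = 8/59 + 15/59 + 25/59 + 34/59 + 1 = 141/59 ≈ 2.390 bits/symbol.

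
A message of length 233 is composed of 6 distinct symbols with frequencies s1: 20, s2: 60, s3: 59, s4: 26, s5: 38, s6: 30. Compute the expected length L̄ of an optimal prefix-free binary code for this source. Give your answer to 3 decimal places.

2.489 bits/symbol

Probabilities are the counts divided by 233.
Repeatedly combine the two least-probable nodes; the expected code length is the sum of the merged weights.
merge 20/233 + 26/233 → 46/233
merge 30/233 + 38/233 → 68/233
merge 46/233 + 59/233 → 105/233
merge 60/233 + 68/233 → 128/233
merge 105/233 + 128/233 → 1
L = 46/233 + 68/233 + 105/233 + 128/233 + 1 = 580/233 ≈ 2.489 bits/symbol.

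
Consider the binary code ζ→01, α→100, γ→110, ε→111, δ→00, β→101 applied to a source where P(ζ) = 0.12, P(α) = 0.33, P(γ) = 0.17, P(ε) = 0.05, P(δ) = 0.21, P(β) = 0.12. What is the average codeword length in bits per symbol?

L̄ = Σ pᵢ·ℓᵢ = 0.12·2 + 0.33·3 + 0.17·3 + 0.05·3 + 0.21·2 + 0.12·3 = 2.67 bits/symbol.

2.67 bits/symbol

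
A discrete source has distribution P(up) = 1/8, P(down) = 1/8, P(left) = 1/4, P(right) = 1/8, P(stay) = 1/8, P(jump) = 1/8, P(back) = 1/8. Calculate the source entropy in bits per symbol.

2.75 bits

Each probability is a power of 1/2, so log₂(1/p) is an integer.
H = Σ p·log₂(1/p) = 1/8·3 + 1/8·3 + 1/4·2 + 1/8·3 + 1/8·3 + 1/8·3 + 1/8·3 = 2.75 bits.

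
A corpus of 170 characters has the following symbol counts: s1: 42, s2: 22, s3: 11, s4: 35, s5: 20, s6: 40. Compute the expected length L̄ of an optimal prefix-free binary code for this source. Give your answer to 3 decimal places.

2.494 bits/symbol

Probabilities are the counts divided by 170.
Repeatedly combine the two least-probable nodes; the expected code length is the sum of the merged weights.
merge 11/170 + 2/17 → 31/170
merge 11/85 + 31/170 → 53/170
merge 7/34 + 4/17 → 15/34
merge 21/85 + 53/170 → 19/34
merge 15/34 + 19/34 → 1
L = 31/170 + 53/170 + 15/34 + 19/34 + 1 = 212/85 ≈ 2.494 bits/symbol.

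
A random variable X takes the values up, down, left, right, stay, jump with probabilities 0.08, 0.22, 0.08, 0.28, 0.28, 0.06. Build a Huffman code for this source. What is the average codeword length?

2.36 bits/symbol

Repeatedly combine the two least-probable nodes; the expected code length is the sum of the merged weights.
merge 3/50 + 2/25 → 7/50
merge 2/25 + 7/50 → 11/50
merge 11/50 + 11/50 → 11/25
merge 7/25 + 7/25 → 14/25
merge 11/25 + 14/25 → 1
L = 7/50 + 11/50 + 11/25 + 14/25 + 1 = 59/25 = 2.36 bits/symbol.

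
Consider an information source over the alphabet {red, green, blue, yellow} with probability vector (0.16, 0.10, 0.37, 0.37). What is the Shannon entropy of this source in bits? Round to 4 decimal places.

H = −Σ pᵢ log₂ pᵢ.
−0.16·log₂(0.16) = 0.4230
−0.10·log₂(0.10) = 0.3322
−0.37·log₂(0.37) = 0.5307
−0.37·log₂(0.37) = 0.5307
Sum ≈ 1.8167 → 1.8167 bits.

1.8167 bits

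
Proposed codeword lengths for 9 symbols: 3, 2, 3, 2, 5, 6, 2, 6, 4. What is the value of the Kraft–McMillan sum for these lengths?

With common denominator 2^6 = 64: Σ 2^(−ℓᵢ) = 8/64 + 16/64 + 8/64 + 16/64 + 2/64 + 1/64 + 16/64 + 1/64 + 4/64 = 72/64 = 1.125.

1.125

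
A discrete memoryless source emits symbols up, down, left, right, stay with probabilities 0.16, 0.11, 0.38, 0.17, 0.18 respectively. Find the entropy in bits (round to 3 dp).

H = −Σ pᵢ log₂ pᵢ.
−0.16·log₂(0.16) = 0.4230
−0.11·log₂(0.11) = 0.3503
−0.38·log₂(0.38) = 0.5305
−0.17·log₂(0.17) = 0.4346
−0.18·log₂(0.18) = 0.4453
Sum ≈ 2.1837 → 2.184 bits.

2.184 bits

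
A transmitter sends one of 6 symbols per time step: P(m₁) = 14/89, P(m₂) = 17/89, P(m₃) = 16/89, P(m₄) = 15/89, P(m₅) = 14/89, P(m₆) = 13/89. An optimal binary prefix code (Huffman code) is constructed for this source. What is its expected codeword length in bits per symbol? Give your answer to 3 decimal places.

Repeatedly combine the two least-probable nodes; the expected code length is the sum of the merged weights.
merge 13/89 + 14/89 → 27/89
merge 14/89 + 15/89 → 29/89
merge 16/89 + 17/89 → 33/89
merge 27/89 + 29/89 → 56/89
merge 33/89 + 56/89 → 1
L = 27/89 + 29/89 + 33/89 + 56/89 + 1 = 234/89 ≈ 2.629 bits/symbol.

2.629 bits/symbol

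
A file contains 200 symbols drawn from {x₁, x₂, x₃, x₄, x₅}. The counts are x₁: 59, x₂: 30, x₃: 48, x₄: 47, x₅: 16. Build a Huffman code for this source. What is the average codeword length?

Probabilities are the counts divided by 200.
Repeatedly combine the two least-probable nodes; the expected code length is the sum of the merged weights.
merge 2/25 + 3/20 → 23/100
merge 23/100 + 47/200 → 93/200
merge 6/25 + 59/200 → 107/200
merge 93/200 + 107/200 → 1
L = 23/100 + 93/200 + 107/200 + 1 = 223/100 = 2.23 bits/symbol.

2.23 bits/symbol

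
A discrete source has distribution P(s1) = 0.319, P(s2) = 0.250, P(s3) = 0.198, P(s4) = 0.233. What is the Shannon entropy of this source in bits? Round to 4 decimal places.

H = −Σ pᵢ log₂ pᵢ.
−0.319·log₂(0.319) = 0.5258
−0.250·log₂(0.250) = 0.5000
−0.198·log₂(0.198) = 0.4626
−0.233·log₂(0.233) = 0.4897
Sum ≈ 1.9781 → 1.9781 bits.

1.9781 bits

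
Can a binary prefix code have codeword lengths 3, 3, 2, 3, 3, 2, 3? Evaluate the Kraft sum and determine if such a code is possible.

1.125; no

With common denominator 2^3 = 8: Σ 2^(−ℓᵢ) = 1/8 + 1/8 + 2/8 + 1/8 + 1/8 + 2/8 + 1/8 = 9/8 = 1.125.
Kraft's inequality requires Σ ≤ 1; here Σ = 1.125 > 1, so no such prefix code exists.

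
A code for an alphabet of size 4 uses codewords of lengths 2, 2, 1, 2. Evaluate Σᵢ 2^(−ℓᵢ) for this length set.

1.25

With common denominator 2^2 = 4: Σ 2^(−ℓᵢ) = 1/4 + 1/4 + 2/4 + 1/4 = 5/4 = 1.25.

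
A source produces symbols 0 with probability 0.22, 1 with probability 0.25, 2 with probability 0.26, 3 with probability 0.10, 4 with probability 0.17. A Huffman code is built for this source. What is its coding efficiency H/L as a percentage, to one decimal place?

Entropy H = −Σ p log₂ p ≈ 2.2526 bits.
Huffman merges: 1/10+17/100→27/100; 11/50+1/4→47/100; 13/50+27/100→53/100; 47/100+53/100→1. L = 227/100 ≈ 2.2700.
Efficiency = H/L = 2.2526/2.2700 = 99.2%.

99.2%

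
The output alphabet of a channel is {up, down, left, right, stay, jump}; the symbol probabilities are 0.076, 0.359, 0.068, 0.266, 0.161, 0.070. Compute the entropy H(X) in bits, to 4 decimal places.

H = −Σ pᵢ log₂ pᵢ.
−0.076·log₂(0.076) = 0.2826
−0.359·log₂(0.359) = 0.5306
−0.068·log₂(0.068) = 0.2637
−0.266·log₂(0.266) = 0.5082
−0.161·log₂(0.161) = 0.4242
−0.070·log₂(0.070) = 0.2686
Sum ≈ 2.2778 → 2.2778 bits.

2.2778 bits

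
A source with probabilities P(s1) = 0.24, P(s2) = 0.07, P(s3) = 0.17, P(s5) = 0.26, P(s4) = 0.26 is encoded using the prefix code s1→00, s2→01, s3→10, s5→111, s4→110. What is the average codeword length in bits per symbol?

L̄ = Σ pᵢ·ℓᵢ = 0.24·2 + 0.07·2 + 0.17·2 + 0.26·3 + 0.26·3 = 2.52 bits/symbol.

2.52 bits/symbol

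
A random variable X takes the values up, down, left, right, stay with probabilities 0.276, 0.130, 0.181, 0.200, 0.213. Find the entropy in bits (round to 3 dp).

2.281 bits

H = −Σ pᵢ log₂ pᵢ.
−0.276·log₂(0.276) = 0.5126
−0.130·log₂(0.130) = 0.3826
−0.181·log₂(0.181) = 0.4463
−0.200·log₂(0.200) = 0.4644
−0.213·log₂(0.213) = 0.4752
Sum ≈ 2.2812 → 2.281 bits.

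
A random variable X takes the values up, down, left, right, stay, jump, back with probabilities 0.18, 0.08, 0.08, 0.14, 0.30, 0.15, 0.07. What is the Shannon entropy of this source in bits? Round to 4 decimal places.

2.6256 bits

H = −Σ pᵢ log₂ pᵢ.
−0.18·log₂(0.18) = 0.4453
−0.08·log₂(0.08) = 0.2915
−0.08·log₂(0.08) = 0.2915
−0.14·log₂(0.14) = 0.3971
−0.30·log₂(0.30) = 0.5211
−0.15·log₂(0.15) = 0.4105
−0.07·log₂(0.07) = 0.2686
Sum ≈ 2.6256 → 2.6256 bits.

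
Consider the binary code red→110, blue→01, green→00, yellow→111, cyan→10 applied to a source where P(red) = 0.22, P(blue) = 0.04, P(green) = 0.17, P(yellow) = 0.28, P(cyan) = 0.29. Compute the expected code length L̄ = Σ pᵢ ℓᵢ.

L̄ = Σ pᵢ·ℓᵢ = 0.22·3 + 0.04·2 + 0.17·2 + 0.28·3 + 0.29·2 = 2.5 bits/symbol.

2.5 bits/symbol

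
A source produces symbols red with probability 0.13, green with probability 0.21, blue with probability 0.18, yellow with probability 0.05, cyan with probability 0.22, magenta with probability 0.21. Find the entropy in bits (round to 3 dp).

2.470 bits

H = −Σ pᵢ log₂ pᵢ.
−0.13·log₂(0.13) = 0.3826
−0.21·log₂(0.21) = 0.4728
−0.18·log₂(0.18) = 0.4453
−0.05·log₂(0.05) = 0.2161
−0.22·log₂(0.22) = 0.4806
−0.21·log₂(0.21) = 0.4728
Sum ≈ 2.4703 → 2.470 bits.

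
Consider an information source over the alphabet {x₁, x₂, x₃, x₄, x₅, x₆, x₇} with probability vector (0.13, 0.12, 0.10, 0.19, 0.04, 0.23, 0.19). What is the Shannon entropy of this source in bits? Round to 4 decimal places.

2.6658 bits

H = −Σ pᵢ log₂ pᵢ.
−0.13·log₂(0.13) = 0.3826
−0.12·log₂(0.12) = 0.3671
−0.10·log₂(0.10) = 0.3322
−0.19·log₂(0.19) = 0.4552
−0.04·log₂(0.04) = 0.1858
−0.23·log₂(0.23) = 0.4877
−0.19·log₂(0.19) = 0.4552
Sum ≈ 2.6658 → 2.6658 bits.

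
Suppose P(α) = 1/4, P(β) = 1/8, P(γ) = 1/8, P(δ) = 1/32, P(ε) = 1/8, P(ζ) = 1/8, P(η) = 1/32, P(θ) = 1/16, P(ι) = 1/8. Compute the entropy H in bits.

Each probability is a power of 1/2, so log₂(1/p) is an integer.
H = Σ p·log₂(1/p) = 1/4·2 + 1/8·3 + 1/8·3 + 1/32·5 + 1/8·3 + 1/8·3 + 1/32·5 + 1/16·4 + 1/8·3 = 2.9375 bits.

2.9375 bits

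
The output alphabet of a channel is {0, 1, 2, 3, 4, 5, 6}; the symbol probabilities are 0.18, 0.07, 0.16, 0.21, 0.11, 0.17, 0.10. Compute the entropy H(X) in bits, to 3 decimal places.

H = −Σ pᵢ log₂ pᵢ.
−0.18·log₂(0.18) = 0.4453
−0.07·log₂(0.07) = 0.2686
−0.16·log₂(0.16) = 0.4230
−0.21·log₂(0.21) = 0.4728
−0.11·log₂(0.11) = 0.3503
−0.17·log₂(0.17) = 0.4346
−0.10·log₂(0.10) = 0.3322
Sum ≈ 2.7268 → 2.727 bits.

2.727 bits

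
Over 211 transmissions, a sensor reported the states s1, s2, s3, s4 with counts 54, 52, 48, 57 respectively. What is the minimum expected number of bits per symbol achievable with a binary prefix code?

2 bits/symbol

Probabilities are the counts divided by 211.
Repeatedly combine the two least-probable nodes; the expected code length is the sum of the merged weights.
merge 48/211 + 52/211 → 100/211
merge 54/211 + 57/211 → 111/211
merge 100/211 + 111/211 → 1
L = 100/211 + 111/211 + 1 = 2 bits/symbol.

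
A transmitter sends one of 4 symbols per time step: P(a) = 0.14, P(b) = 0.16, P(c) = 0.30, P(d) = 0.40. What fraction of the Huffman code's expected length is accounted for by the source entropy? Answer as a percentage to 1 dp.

Entropy H = −Σ p log₂ p ≈ 1.8700 bits.
Huffman merges: 7/50+4/25→3/10; 3/10+3/10→3/5; 2/5+3/5→1. L = 19/10 ≈ 1.9000.
Efficiency = H/L = 1.8700/1.9000 = 98.4%.

98.4%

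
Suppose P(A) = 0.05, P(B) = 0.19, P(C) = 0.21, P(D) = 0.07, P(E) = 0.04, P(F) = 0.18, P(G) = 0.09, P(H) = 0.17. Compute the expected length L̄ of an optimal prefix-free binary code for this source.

2.85 bits/symbol

Repeatedly combine the two least-probable nodes; the expected code length is the sum of the merged weights.
merge 1/25 + 1/20 → 9/100
merge 7/100 + 9/100 → 4/25
merge 9/100 + 4/25 → 1/4
merge 17/100 + 9/50 → 7/20
merge 19/100 + 21/100 → 2/5
merge 1/4 + 7/20 → 3/5
merge 2/5 + 3/5 → 1
L = 9/100 + 4/25 + 1/4 + 7/20 + 2/5 + 3/5 + 1 = 57/20 = 2.85 bits/symbol.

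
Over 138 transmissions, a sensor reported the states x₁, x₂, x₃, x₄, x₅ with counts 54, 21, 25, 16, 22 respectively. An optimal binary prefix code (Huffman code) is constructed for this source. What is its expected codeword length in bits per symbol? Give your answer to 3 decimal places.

2.217 bits/symbol

Probabilities are the counts divided by 138.
Repeatedly combine the two least-probable nodes; the expected code length is the sum of the merged weights.
merge 8/69 + 7/46 → 37/138
merge 11/69 + 25/138 → 47/138
merge 37/138 + 47/138 → 14/23
merge 9/23 + 14/23 → 1
L = 37/138 + 47/138 + 14/23 + 1 = 51/23 ≈ 2.217 bits/symbol.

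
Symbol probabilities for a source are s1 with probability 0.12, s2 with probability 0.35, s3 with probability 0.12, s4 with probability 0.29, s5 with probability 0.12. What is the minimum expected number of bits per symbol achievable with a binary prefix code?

Repeatedly combine the two least-probable nodes; the expected code length is the sum of the merged weights.
merge 3/25 + 3/25 → 6/25
merge 3/25 + 6/25 → 9/25
merge 29/100 + 7/20 → 16/25
merge 9/25 + 16/25 → 1
L = 6/25 + 9/25 + 16/25 + 1 = 56/25 = 2.24 bits/symbol.

2.24 bits/symbol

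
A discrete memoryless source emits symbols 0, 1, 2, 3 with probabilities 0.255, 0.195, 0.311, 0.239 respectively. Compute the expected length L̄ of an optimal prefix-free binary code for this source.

Repeatedly combine the two least-probable nodes; the expected code length is the sum of the merged weights.
merge 39/200 + 239/1000 → 217/500
merge 51/200 + 311/1000 → 283/500
merge 217/500 + 283/500 → 1
L = 217/500 + 283/500 + 1 = 2 bits/symbol.

2 bits/symbol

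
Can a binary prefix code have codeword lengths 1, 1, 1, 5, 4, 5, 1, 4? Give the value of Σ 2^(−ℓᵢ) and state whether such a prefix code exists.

With common denominator 2^5 = 32: Σ 2^(−ℓᵢ) = 16/32 + 16/32 + 16/32 + 1/32 + 2/32 + 1/32 + 16/32 + 2/32 = 70/32 = 2.1875.
Kraft's inequality requires Σ ≤ 1; here Σ = 2.1875 > 1, so no such prefix code exists.

2.1875; no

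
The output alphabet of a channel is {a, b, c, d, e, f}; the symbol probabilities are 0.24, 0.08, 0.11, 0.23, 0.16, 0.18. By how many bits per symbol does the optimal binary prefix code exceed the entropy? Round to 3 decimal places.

Entropy H = −Σ p log₂ p ≈ 2.4919 bits.
Huffman merges: 2/25+11/100→19/100; 4/25+9/50→17/50; 19/100+23/100→21/50; 6/25+17/50→29/50; 21/50+29/50→1. L = 253/100 ≈ 2.5300.
L − H = 2.5300 − 2.4919 = 0.038 bits.

0.038 bits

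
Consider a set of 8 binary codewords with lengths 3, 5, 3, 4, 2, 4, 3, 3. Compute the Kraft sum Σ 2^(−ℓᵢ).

With common denominator 2^5 = 32: Σ 2^(−ℓᵢ) = 4/32 + 1/32 + 4/32 + 2/32 + 8/32 + 2/32 + 4/32 + 4/32 = 29/32 = 0.90625.

0.90625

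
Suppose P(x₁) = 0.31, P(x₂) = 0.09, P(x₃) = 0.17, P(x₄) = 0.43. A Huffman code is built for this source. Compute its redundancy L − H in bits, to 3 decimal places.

0.035 bits

Entropy H = −Σ p log₂ p ≈ 1.7946 bits.
Huffman merges: 9/100+17/100→13/50; 13/50+31/100→57/100; 43/100+57/100→1. L = 183/100 ≈ 1.8300.
L − H = 1.8300 − 1.7946 = 0.035 bits.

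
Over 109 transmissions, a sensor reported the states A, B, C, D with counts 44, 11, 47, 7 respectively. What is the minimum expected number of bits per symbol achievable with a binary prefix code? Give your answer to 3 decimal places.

1.734 bits/symbol

Probabilities are the counts divided by 109.
Repeatedly combine the two least-probable nodes; the expected code length is the sum of the merged weights.
merge 7/109 + 11/109 → 18/109
merge 18/109 + 44/109 → 62/109
merge 47/109 + 62/109 → 1
L = 18/109 + 62/109 + 1 = 189/109 ≈ 1.734 bits/symbol.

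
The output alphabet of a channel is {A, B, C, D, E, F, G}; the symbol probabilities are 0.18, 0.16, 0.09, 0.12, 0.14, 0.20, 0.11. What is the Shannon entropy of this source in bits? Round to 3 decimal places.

H = −Σ pᵢ log₂ pᵢ.
−0.18·log₂(0.18) = 0.4453
−0.16·log₂(0.16) = 0.4230
−0.09·log₂(0.09) = 0.3127
−0.12·log₂(0.12) = 0.3671
−0.14·log₂(0.14) = 0.3971
−0.20·log₂(0.20) = 0.4644
−0.11·log₂(0.11) = 0.3503
Sum ≈ 2.7598 → 2.760 bits.

2.760 bits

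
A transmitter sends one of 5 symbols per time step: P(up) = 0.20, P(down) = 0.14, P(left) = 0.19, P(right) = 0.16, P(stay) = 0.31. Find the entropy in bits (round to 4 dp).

2.2635 bits

H = −Σ pᵢ log₂ pᵢ.
−0.20·log₂(0.20) = 0.4644
−0.14·log₂(0.14) = 0.3971
−0.19·log₂(0.19) = 0.4552
−0.16·log₂(0.16) = 0.4230
−0.31·log₂(0.31) = 0.5238
Sum ≈ 2.2635 → 2.2635 bits.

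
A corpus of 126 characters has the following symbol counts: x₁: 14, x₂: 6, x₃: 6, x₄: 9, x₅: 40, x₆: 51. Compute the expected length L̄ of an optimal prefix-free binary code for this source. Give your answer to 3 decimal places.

2.135 bits/symbol

Probabilities are the counts divided by 126.
Repeatedly combine the two least-probable nodes; the expected code length is the sum of the merged weights.
merge 1/21 + 1/21 → 2/21
merge 1/14 + 2/21 → 1/6
merge 1/9 + 1/6 → 5/18
merge 5/18 + 20/63 → 25/42
merge 17/42 + 25/42 → 1
L = 2/21 + 1/6 + 5/18 + 25/42 + 1 = 269/126 ≈ 2.135 bits/symbol.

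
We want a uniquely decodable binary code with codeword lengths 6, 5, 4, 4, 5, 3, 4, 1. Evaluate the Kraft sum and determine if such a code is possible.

0.890625; yes

With common denominator 2^6 = 64: Σ 2^(−ℓᵢ) = 1/64 + 2/64 + 4/64 + 4/64 + 2/64 + 8/64 + 4/64 + 32/64 = 57/64 = 0.890625.
Kraft's inequality requires Σ ≤ 1; here Σ = 0.890625 ≤ 1, so such a prefix code exists.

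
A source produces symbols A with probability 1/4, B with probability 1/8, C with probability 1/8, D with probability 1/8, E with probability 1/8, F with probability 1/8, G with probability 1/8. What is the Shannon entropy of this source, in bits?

Each probability is a power of 1/2, so log₂(1/p) is an integer.
H = Σ p·log₂(1/p) = 1/4·2 + 1/8·3 + 1/8·3 + 1/8·3 + 1/8·3 + 1/8·3 + 1/8·3 = 2.75 bits.

2.75 bits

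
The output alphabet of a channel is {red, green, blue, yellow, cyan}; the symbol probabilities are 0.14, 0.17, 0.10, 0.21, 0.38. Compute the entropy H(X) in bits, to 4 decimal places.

2.1672 bits

H = −Σ pᵢ log₂ pᵢ.
−0.14·log₂(0.14) = 0.3971
−0.17·log₂(0.17) = 0.4346
−0.10·log₂(0.10) = 0.3322
−0.21·log₂(0.21) = 0.4728
−0.38·log₂(0.38) = 0.5305
Sum ≈ 2.1672 → 2.1672 bits.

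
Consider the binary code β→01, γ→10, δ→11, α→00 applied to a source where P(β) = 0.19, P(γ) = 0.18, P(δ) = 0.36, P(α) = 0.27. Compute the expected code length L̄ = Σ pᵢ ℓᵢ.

L̄ = Σ pᵢ·ℓᵢ = 0.19·2 + 0.18·2 + 0.36·2 + 0.27·2 = 2 bits/symbol.

2 bits/symbol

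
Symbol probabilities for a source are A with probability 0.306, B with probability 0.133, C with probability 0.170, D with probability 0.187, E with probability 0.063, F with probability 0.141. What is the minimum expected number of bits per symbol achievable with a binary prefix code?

Repeatedly combine the two least-probable nodes; the expected code length is the sum of the merged weights.
merge 63/1000 + 133/1000 → 49/250
merge 141/1000 + 17/100 → 311/1000
merge 187/1000 + 49/250 → 383/1000
merge 153/500 + 311/1000 → 617/1000
merge 383/1000 + 617/1000 → 1
L = 49/250 + 311/1000 + 383/1000 + 617/1000 + 1 = 2507/1000 = 2.507 bits/symbol.

2.507 bits/symbol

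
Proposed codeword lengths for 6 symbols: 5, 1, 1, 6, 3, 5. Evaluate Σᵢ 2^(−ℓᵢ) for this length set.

With common denominator 2^6 = 64: Σ 2^(−ℓᵢ) = 2/64 + 32/64 + 32/64 + 1/64 + 8/64 + 2/64 = 77/64 = 1.203125.

1.203125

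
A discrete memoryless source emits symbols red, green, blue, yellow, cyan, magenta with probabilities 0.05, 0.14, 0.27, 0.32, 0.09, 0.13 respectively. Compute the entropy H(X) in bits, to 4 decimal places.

H = −Σ pᵢ log₂ pᵢ.
−0.05·log₂(0.05) = 0.2161
−0.14·log₂(0.14) = 0.3971
−0.27·log₂(0.27) = 0.5100
−0.32·log₂(0.32) = 0.5260
−0.09·log₂(0.09) = 0.3127
−0.13·log₂(0.13) = 0.3826
Sum ≈ 2.3446 → 2.3446 bits.

2.3446 bits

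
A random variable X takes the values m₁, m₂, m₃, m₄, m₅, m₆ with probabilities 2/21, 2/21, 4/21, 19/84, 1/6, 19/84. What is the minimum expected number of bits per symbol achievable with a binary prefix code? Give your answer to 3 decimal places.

2.548 bits/symbol

Repeatedly combine the two least-probable nodes; the expected code length is the sum of the merged weights.
merge 2/21 + 2/21 → 4/21
merge 1/6 + 4/21 → 5/14
merge 4/21 + 19/84 → 5/12
merge 19/84 + 5/14 → 7/12
merge 5/12 + 7/12 → 1
L = 4/21 + 5/14 + 5/12 + 7/12 + 1 = 107/42 ≈ 2.548 bits/symbol.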